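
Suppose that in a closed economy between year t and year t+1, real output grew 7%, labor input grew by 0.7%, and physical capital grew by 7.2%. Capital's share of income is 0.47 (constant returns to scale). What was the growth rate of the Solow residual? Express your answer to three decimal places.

Labor's share = 1 − 0.47 = 0.53.
Physical capital: 0.47 × 7.2 = 3.384 pp.
Labor input: 0.53 × 0.7 = 0.371 pp.
TFP growth = 7 − 3.755 = 3.245%.

3.245%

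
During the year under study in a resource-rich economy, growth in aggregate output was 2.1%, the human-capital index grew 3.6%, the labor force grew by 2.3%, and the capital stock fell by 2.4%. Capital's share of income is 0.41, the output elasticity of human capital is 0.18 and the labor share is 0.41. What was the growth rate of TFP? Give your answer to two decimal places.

Labor's share = 1 − 0.41 − 0.18 = 0.41.
The capital stock: 0.41 × (-2.4) = -0.984 pp.
The human-capital index: 0.18 × 3.6 = 0.648 pp.
The labor force: 0.41 × 2.3 = 0.943 pp.
TFP growth = 2.1 − 0.607 = 1.493%.

TFP grew 1.49%.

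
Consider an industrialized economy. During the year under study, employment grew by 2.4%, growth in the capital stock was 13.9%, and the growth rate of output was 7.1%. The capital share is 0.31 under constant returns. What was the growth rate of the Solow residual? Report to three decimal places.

1.135%

Labor's share = 1 − 0.31 = 0.69.
The capital stock: 0.31 × 13.9 = 4.309 pp.
Employment: 0.69 × 2.4 = 1.656 pp.
TFP growth = 7.1 − 5.965 = 1.135%.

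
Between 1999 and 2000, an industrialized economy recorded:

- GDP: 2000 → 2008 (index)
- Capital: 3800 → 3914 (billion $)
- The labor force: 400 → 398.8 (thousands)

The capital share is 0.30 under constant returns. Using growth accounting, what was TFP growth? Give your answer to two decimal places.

GDP growth = (2008 − 2000) / 2000 = 0.4%.
Capital growth = (3914 − 3800) / 3800 = 3%.
The labor force growth = (398.8 − 400) / 400 = -0.3%.
Labor's share = 1 − 0.3 = 0.7.
Capital: 0.3 × 3 = 0.9 pp.
The labor force: 0.7 × (-0.3) = -0.21 pp.
TFP growth = 0.4 − 0.69 = -0.29%.

-0.29%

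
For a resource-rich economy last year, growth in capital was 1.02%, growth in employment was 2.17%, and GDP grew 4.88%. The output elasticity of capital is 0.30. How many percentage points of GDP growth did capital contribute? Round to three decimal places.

Contribution = share × growth = 0.3 × 1.02 = 0.306 pp.

0.306 pp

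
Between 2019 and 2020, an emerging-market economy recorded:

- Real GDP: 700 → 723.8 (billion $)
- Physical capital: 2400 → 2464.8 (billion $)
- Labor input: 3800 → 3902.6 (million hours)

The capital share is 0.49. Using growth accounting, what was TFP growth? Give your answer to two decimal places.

TFP growth was 0.70%.

Real GDP growth = (723.8 − 700) / 700 = 3.4%.
Physical capital growth = (2464.8 − 2400) / 2400 = 2.7%.
Labor input growth = (3902.6 − 3800) / 3800 = 2.7%.
Labor's share = 1 − 0.49 = 0.51.
Physical capital: 0.49 × 2.7 = 1.323 pp.
Labor input: 0.51 × 2.7 = 1.377 pp.
TFP growth = 3.4 − 2.7 = 0.7%.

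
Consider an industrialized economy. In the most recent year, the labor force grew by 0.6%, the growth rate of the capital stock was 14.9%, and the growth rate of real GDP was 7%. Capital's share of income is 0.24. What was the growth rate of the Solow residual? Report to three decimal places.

Labor's share = 1 − 0.24 = 0.76.
The capital stock: 0.24 × 14.9 = 3.576 pp.
The labor force: 0.76 × 0.6 = 0.456 pp.
TFP growth = 7 − 4.032 = 2.968%.

The Solow residual growth was 2.968%.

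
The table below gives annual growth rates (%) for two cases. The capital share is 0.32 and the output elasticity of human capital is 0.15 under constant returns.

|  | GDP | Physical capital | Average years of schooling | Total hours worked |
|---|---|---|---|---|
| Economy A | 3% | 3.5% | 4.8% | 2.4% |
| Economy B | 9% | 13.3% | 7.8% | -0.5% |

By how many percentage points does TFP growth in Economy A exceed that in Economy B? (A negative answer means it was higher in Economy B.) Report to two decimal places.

Labor's share = 1 − 0.32 − 0.15 = 0.53.
Economy A: TFP = 3 − 1.12 − 0.72 − 1.272 = -0.112%.
Economy B: TFP = 9 − 4.256 − 1.17 + 0.265 = 3.839%.
Difference = -0.112 − (3.839) = -3.951 pp.

-3.95 percentage points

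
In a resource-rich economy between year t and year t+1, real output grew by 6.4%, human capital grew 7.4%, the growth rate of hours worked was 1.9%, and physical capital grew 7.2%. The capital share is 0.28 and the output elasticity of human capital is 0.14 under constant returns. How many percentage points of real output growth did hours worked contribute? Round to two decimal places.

Labor's share = 1 − 0.28 − 0.14 = 0.58.
Contribution = share × growth = 0.58 × 1.9 = 1.102 pp.

1.10 percentage points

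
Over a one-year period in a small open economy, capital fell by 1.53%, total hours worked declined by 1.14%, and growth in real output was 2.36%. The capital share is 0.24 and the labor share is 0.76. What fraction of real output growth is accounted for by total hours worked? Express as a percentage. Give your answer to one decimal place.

Total hours worked accounted for -36.7% of growth.

Labor's share = 1 − 0.24 = 0.76.
Total hours worked contributed 0.76 × (-1.14) = -0.8664 pp.
Share of growth = -0.8664 / 2.36 × 100 = -36.712%.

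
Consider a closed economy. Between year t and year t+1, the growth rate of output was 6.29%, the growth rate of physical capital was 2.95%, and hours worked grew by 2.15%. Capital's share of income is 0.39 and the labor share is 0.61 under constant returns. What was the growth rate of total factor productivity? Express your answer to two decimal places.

3.83%

Labor's share = 1 − 0.39 = 0.61.
Physical capital: 0.39 × 2.95 = 1.1505 pp.
Hours worked: 0.61 × 2.15 = 1.3115 pp.
TFP growth = 6.29 − 2.462 = 3.828%.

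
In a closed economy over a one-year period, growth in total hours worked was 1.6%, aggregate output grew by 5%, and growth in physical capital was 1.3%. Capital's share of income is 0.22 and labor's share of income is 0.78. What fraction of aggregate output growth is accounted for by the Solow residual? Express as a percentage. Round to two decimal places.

69.32%

Labor's share = 1 − 0.22 = 0.78.
Physical capital: 0.22 × 1.3 = 0.286 pp.
Total hours worked: 0.78 × 1.6 = 1.248 pp.
TFP growth = 5 − 1.534 = 3.466%.
TFP share of growth = 3.466 / 5 × 100 = 69.32%.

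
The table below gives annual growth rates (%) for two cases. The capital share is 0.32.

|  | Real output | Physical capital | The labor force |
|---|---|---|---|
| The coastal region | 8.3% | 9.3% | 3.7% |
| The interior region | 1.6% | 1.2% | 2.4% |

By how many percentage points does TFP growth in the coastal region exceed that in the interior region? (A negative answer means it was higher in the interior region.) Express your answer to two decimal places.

Labor's share = 1 − 0.32 = 0.68.
The coastal region: TFP = 8.3 − 2.976 − 2.516 = 2.808%.
The interior region: TFP = 1.6 − 0.384 − 1.632 = -0.416%.
Difference = 2.808 − (-0.416) = 3.224 pp.

3.22 percentage points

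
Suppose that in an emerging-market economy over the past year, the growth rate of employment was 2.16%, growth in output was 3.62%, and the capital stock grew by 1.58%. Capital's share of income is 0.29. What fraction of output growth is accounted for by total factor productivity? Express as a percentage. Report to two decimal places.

Labor's share = 1 − 0.29 = 0.71.
The capital stock: 0.29 × 1.58 = 0.4582 pp.
Employment: 0.71 × 2.16 = 1.5336 pp.
TFP growth = 3.62 − 1.9918 = 1.6282%.
TFP share of growth = 1.6282 / 3.62 × 100 = 44.9779%.

44.98%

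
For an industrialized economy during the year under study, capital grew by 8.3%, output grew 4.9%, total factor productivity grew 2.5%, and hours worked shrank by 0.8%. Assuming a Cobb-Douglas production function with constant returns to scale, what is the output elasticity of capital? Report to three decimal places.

The output elasticity of capital is 0.352.

gY = gA + α·gK + (1−α)·gL, so gY − gA − gL = α(gK − gL).
4.9 − 2.5 + 0.8 = α × (8.3 − (-0.8)).
3.2 = 9.1 α, so α = 0.35165.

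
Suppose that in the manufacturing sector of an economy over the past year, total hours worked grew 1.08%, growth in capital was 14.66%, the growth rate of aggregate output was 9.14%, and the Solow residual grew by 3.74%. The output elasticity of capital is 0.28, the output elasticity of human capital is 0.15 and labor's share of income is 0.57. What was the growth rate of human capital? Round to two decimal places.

Labor's share = 1 − 0.28 − 0.15 = 0.57.
gY = gA + 0.28×14.66 + 0.57×1.08 + 0.15×g.
0.15×g = 9.14 − 3.74 − 4.7204 = 0.6796.
g = 0.6796 / 0.15 = 4.5307%.

Human capital grew 4.53%.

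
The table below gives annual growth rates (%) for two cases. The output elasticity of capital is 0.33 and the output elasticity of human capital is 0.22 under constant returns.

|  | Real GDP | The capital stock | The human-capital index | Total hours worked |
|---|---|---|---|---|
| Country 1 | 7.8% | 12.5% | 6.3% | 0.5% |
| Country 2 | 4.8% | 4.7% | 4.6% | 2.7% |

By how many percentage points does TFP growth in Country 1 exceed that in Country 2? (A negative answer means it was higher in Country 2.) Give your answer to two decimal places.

Labor's share = 1 − 0.33 − 0.22 = 0.45.
Country 1: TFP = 7.8 − 4.125 − 1.386 − 0.225 = 2.064%.
Country 2: TFP = 4.8 − 1.551 − 1.012 − 1.215 = 1.022%.
Difference = 2.064 − (1.022) = 1.042 pp.

1.04 percentage points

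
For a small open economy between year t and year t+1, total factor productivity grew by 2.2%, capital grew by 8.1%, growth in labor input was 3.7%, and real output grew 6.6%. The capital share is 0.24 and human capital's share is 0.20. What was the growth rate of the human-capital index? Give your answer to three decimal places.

1.920%

Labor's share = 1 − 0.24 − 0.2 = 0.56.
gY = gA + 0.24×8.1 + 0.56×3.7 + 0.2×g.
0.2×g = 6.6 − 2.2 − 4.016 = 0.384.
g = 0.384 / 0.2 = 1.92%.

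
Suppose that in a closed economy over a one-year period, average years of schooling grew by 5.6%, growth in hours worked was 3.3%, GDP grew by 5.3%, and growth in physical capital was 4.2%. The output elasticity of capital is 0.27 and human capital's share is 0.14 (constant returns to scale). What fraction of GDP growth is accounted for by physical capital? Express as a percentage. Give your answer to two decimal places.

21.40%

Physical capital contributed 0.27 × 4.2 = 1.134 pp.
Share of growth = 1.134 / 5.3 × 100 = 21.3962%.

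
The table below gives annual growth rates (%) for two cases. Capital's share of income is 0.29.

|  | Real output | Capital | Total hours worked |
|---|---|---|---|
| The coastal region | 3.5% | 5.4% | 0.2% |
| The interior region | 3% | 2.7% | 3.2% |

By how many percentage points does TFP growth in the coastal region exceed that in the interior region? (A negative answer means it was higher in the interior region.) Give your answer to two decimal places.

Labor's share = 1 − 0.29 = 0.71.
The coastal region: TFP = 3.5 − 1.566 − 0.142 = 1.792%.
The interior region: TFP = 3 − 0.783 − 2.272 = -0.055%.
Difference = 1.792 − (-0.055) = 1.847 pp.

1.85 percentage points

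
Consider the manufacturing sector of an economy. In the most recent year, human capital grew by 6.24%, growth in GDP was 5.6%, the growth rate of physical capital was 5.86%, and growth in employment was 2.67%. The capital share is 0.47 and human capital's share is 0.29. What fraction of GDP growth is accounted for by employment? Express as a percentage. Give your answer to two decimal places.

Employment accounted for 11.44% of growth.

Labor's share = 1 − 0.47 − 0.29 = 0.24.
Employment contributed 0.24 × 2.67 = 0.6408 pp.
Share of growth = 0.6408 / 5.6 × 100 = 11.4429%.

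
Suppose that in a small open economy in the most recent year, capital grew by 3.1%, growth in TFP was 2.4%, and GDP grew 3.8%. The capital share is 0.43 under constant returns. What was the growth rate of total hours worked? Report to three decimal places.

Labor's share = 1 − 0.43 = 0.57.
gY = gA + 0.43×3.1 + 0.57×g.
0.57×g = 3.8 − 2.4 − 1.333 = 0.067.
g = 0.067 / 0.57 = 0.11754%.

Total hours worked growth was 0.118%.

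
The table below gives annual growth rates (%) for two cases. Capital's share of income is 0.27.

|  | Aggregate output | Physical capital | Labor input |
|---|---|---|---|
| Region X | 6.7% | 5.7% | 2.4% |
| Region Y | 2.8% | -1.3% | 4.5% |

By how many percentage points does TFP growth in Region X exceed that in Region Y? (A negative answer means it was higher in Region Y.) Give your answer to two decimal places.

Labor's share = 1 − 0.27 = 0.73.
Region X: TFP = 6.7 − 1.539 − 1.752 = 3.409%.
Region Y: TFP = 2.8 + 0.351 − 3.285 = -0.134%.
Difference = 3.409 − (-0.134) = 3.543 pp.

3.54 percentage points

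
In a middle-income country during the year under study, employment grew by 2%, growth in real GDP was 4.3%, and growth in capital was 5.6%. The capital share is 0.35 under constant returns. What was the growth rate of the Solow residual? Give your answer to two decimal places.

1.04%

Labor's share = 1 − 0.35 = 0.65.
Capital: 0.35 × 5.6 = 1.96 pp.
Employment: 0.65 × 2 = 1.3 pp.
TFP growth = 4.3 − 3.26 = 1.04%.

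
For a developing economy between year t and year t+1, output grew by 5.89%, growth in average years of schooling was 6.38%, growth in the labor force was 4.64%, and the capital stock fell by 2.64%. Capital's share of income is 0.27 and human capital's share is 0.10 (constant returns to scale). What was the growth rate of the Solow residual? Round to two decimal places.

3.04%

Labor's share = 1 − 0.27 − 0.1 = 0.63.
The capital stock: 0.27 × (-2.64) = -0.7128 pp.
Average years of schooling: 0.1 × 6.38 = 0.638 pp.
The labor force: 0.63 × 4.64 = 2.9232 pp.
TFP growth = 5.89 − 2.8484 = 3.0416%.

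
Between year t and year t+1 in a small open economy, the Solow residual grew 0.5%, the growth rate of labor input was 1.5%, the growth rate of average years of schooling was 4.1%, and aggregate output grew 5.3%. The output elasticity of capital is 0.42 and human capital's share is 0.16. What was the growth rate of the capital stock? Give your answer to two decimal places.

8.37%

Labor's share = 1 − 0.42 − 0.16 = 0.42.
gY = gA + 0.16×4.1 + 0.42×1.5 + 0.42×g.
0.42×g = 5.3 − 0.5 − 1.286 = 3.514.
g = 3.514 / 0.42 = 8.3667%.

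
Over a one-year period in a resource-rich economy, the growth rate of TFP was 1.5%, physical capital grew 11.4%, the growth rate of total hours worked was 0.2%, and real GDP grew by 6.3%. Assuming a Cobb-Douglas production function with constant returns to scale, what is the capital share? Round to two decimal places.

gY = gA + α·gK + (1−α)·gL, so gY − gA − gL = α(gK − gL).
6.3 − 1.5 − 0.2 = α × (11.4 − 0.2).
4.6 = 11.2 α, so α = 0.4107.

α = 0.41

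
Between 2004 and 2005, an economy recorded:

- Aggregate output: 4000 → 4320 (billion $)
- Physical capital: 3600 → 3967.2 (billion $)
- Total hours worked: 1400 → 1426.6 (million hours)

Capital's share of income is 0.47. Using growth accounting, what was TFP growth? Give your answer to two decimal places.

TFP growth was 2.20%.

Aggregate output growth = (4320 − 4000) / 4000 = 8%.
Physical capital growth = (3967.2 − 3600) / 3600 = 10.2%.
Total hours worked growth = (1426.6 − 1400) / 1400 = 1.9%.
Labor's share = 1 − 0.47 = 0.53.
Physical capital: 0.47 × 10.2 = 4.794 pp.
Total hours worked: 0.53 × 1.9 = 1.007 pp.
TFP growth = 8 − 5.801 = 2.199%.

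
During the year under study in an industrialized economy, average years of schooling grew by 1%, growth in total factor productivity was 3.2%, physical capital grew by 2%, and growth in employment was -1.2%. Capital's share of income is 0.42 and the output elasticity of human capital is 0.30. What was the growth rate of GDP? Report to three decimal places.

4.004%

Labor's share = 1 − 0.42 − 0.3 = 0.28.
Physical capital: 0.42 × 2 = 0.84 pp.
Average years of schooling: 0.3 × 1 = 0.3 pp.
Employment: 0.28 × (-1.2) = -0.336 pp.
Output growth = 3.2 + 0.804 = 4.004%.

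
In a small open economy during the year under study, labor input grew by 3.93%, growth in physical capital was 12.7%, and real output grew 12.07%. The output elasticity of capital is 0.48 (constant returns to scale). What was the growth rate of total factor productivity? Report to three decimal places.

Total factor productivity grew 3.930%.

Labor's share = 1 − 0.48 = 0.52.
Physical capital: 0.48 × 12.7 = 6.096 pp.
Labor input: 0.52 × 3.93 = 2.0436 pp.
TFP growth = 12.07 − 8.1396 = 3.9304%.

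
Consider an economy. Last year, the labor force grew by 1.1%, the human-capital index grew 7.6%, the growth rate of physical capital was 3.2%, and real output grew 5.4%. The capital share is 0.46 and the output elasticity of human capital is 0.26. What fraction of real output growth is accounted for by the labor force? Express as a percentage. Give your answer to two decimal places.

The labor force accounted for 5.70% of growth.

Labor's share = 1 − 0.46 − 0.26 = 0.28.
The labor force contributed 0.28 × 1.1 = 0.308 pp.
Share of growth = 0.308 / 5.4 × 100 = 5.7037%.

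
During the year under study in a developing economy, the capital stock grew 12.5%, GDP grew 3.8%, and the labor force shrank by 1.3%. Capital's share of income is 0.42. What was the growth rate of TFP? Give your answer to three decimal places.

Labor's share = 1 − 0.42 = 0.58.
The capital stock: 0.42 × 12.5 = 5.25 pp.
The labor force: 0.58 × (-1.3) = -0.754 pp.
TFP growth = 3.8 − 4.496 = -0.696%.

-0.696%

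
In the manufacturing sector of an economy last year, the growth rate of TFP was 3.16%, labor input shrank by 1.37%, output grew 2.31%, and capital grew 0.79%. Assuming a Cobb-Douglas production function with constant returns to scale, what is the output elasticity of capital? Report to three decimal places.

gY = gA + α·gK + (1−α)·gL, so gY − gA − gL = α(gK − gL).
2.31 − 3.16 + 1.37 = α × (0.79 − (-1.37)).
0.52 = 2.16 α, so α = 0.24074.

The output elasticity of capital is 0.241.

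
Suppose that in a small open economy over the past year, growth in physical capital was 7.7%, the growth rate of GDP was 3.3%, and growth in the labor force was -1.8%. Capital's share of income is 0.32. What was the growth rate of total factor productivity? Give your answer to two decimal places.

Total factor productivity grew 2.06%.

Labor's share = 1 − 0.32 = 0.68.
Physical capital: 0.32 × 7.7 = 2.464 pp.
The labor force: 0.68 × (-1.8) = -1.224 pp.
TFP growth = 3.3 − 1.24 = 2.06%.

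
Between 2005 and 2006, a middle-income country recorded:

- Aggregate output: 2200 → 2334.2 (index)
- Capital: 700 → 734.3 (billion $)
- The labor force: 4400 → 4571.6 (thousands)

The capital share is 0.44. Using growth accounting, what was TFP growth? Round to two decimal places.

TFP grew 1.76%.

Aggregate output growth = (2334.2 − 2200) / 2200 = 6.1%.
Capital growth = (734.3 − 700) / 700 = 4.9%.
The labor force growth = (4571.6 − 4400) / 4400 = 3.9%.
Labor's share = 1 − 0.44 = 0.56.
Capital: 0.44 × 4.9 = 2.156 pp.
The labor force: 0.56 × 3.9 = 2.184 pp.
TFP growth = 6.1 − 4.34 = 1.76%.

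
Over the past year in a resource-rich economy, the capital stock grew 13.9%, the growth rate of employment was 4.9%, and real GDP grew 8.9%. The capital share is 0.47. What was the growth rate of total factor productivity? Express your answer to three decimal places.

-0.230%

Labor's share = 1 − 0.47 = 0.53.
The capital stock: 0.47 × 13.9 = 6.533 pp.
Employment: 0.53 × 4.9 = 2.597 pp.
TFP growth = 8.9 − 9.13 = -0.23%.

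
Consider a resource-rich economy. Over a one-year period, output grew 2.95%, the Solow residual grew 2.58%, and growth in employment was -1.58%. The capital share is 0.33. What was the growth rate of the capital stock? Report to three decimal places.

4.329%

Labor's share = 1 − 0.33 = 0.67.
gY = gA + 0.67×(-1.58) + 0.33×g.
0.33×g = 2.95 − 2.58 + 1.0586 = 1.4286.
g = 1.4286 / 0.33 = 4.32909%.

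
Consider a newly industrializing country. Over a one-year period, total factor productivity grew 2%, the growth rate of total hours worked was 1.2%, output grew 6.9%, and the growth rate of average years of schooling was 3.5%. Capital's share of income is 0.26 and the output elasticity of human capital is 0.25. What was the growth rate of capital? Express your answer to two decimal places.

Capital grew 13.22%.

Labor's share = 1 − 0.26 − 0.25 = 0.49.
gY = gA + 0.25×3.5 + 0.49×1.2 + 0.26×g.
0.26×g = 6.9 − 2 − 1.463 = 3.437.
g = 3.437 / 0.26 = 13.2192%.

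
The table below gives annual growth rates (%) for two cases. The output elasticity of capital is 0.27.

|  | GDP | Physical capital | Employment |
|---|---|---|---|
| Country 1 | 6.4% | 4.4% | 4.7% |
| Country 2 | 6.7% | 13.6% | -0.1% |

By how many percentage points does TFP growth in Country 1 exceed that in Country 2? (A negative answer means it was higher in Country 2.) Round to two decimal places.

Labor's share = 1 − 0.27 = 0.73.
Country 1: TFP = 6.4 − 1.188 − 3.431 = 1.781%.
Country 2: TFP = 6.7 − 3.672 + 0.073 = 3.101%.
Difference = 1.781 − (3.101) = -1.32 pp.

-1.32 percentage points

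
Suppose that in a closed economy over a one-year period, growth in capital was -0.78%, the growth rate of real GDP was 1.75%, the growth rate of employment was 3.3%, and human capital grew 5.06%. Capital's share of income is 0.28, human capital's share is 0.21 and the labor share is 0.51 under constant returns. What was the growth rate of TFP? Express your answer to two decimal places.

Labor's share = 1 − 0.28 − 0.21 = 0.51.
Capital: 0.28 × (-0.78) = -0.2184 pp.
Human capital: 0.21 × 5.06 = 1.0626 pp.
Employment: 0.51 × 3.3 = 1.683 pp.
TFP growth = 1.75 − 2.5272 = -0.7772%.

-0.78%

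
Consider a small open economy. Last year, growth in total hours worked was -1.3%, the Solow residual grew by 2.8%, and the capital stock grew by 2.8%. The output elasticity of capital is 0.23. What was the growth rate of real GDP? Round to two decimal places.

Labor's share = 1 − 0.23 = 0.77.
The capital stock: 0.23 × 2.8 = 0.644 pp.
Total hours worked: 0.77 × (-1.3) = -1.001 pp.
Output growth = 2.8 + (-0.357) = 2.443%.

2.44%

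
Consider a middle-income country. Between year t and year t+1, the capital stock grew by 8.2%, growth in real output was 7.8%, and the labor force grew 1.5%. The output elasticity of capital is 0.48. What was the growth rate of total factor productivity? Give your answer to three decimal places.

Total factor productivity grew 3.084%.

Labor's share = 1 − 0.48 = 0.52.
The capital stock: 0.48 × 8.2 = 3.936 pp.
The labor force: 0.52 × 1.5 = 0.78 pp.
TFP growth = 7.8 − 4.716 = 3.084%.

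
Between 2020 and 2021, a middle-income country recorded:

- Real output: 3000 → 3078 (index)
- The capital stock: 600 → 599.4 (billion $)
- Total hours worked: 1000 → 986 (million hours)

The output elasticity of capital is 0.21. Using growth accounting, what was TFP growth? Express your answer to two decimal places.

3.73%

Real output growth = (3078 − 3000) / 3000 = 2.6%.
The capital stock growth = (599.4 − 600) / 600 = -0.1%.
Total hours worked growth = (986 − 1000) / 1000 = -1.4%.
Labor's share = 1 − 0.21 = 0.79.
The capital stock: 0.21 × (-0.1) = -0.021 pp.
Total hours worked: 0.79 × (-1.4) = -1.106 pp.
TFP growth = 2.6 + 1.127 = 3.727%.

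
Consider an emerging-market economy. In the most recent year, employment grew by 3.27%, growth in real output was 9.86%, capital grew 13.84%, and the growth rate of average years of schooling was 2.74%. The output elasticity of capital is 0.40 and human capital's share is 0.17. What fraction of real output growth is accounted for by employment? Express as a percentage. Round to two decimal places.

Labor's share = 1 − 0.4 − 0.17 = 0.43.
Employment contributed 0.43 × 3.27 = 1.4061 pp.
Share of growth = 1.4061 / 9.86 × 100 = 14.2606%.

14.26%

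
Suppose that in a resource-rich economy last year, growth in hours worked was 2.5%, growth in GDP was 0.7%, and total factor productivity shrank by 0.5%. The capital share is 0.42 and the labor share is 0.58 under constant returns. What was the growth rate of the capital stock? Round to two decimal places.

Labor's share = 1 − 0.42 = 0.58.
gY = gA + 0.58×2.5 + 0.42×g.
0.42×g = 0.7 + 0.5 − 1.45 = -0.25.
g = -0.25 / 0.42 = -0.5952%.

-0.60%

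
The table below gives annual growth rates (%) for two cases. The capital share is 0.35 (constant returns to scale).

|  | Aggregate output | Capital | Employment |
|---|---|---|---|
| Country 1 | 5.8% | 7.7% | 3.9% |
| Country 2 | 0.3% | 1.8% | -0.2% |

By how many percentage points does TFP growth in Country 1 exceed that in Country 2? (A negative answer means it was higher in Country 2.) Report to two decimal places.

0.77 percentage points

Labor's share = 1 − 0.35 = 0.65.
Country 1: TFP = 5.8 − 2.695 − 2.535 = 0.57%.
Country 2: TFP = 0.3 − 0.63 + 0.13 = -0.2%.
Difference = 0.57 − (-0.2) = 0.77 pp.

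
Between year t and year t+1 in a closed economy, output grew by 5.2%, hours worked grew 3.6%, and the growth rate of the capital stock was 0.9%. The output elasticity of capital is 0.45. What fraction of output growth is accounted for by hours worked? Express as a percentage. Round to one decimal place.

Labor's share = 1 − 0.45 = 0.55.
Hours worked contributed 0.55 × 3.6 = 1.98 pp.
Share of growth = 1.98 / 5.2 × 100 = 38.077%.

Hours worked accounted for 38.1% of growth.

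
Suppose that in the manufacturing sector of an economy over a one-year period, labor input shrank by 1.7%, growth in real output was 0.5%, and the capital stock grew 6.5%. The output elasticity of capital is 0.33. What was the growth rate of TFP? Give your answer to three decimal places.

-0.506%

Labor's share = 1 − 0.33 = 0.67.
The capital stock: 0.33 × 6.5 = 2.145 pp.
Labor input: 0.67 × (-1.7) = -1.139 pp.
TFP growth = 0.5 − 1.006 = -0.506%.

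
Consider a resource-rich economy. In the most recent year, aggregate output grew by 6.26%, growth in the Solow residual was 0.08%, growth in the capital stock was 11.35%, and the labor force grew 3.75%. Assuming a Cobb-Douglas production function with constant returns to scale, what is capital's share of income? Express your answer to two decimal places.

gY = gA + α·gK + (1−α)·gL, so gY − gA − gL = α(gK − gL).
6.26 − 0.08 − 3.75 = α × (11.35 − 3.75).
2.43 = 7.6 α, so α = 0.3197.

0.32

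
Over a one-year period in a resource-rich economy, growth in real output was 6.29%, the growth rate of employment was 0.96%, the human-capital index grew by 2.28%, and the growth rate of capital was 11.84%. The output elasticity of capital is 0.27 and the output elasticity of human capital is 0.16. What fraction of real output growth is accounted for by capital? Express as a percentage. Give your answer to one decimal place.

Capital contributed 0.27 × 11.84 = 3.1968 pp.
Share of growth = 3.1968 / 6.29 × 100 = 50.824%.

Capital accounted for 50.8% of growth.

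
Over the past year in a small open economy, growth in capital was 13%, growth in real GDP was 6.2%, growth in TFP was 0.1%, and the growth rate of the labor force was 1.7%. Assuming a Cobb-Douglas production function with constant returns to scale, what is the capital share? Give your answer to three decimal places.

gY = gA + α·gK + (1−α)·gL, so gY − gA − gL = α(gK − gL).
6.2 − 0.1 − 1.7 = α × (13 − 1.7).
4.4 = 11.3 α, so α = 0.38938.

α = 0.389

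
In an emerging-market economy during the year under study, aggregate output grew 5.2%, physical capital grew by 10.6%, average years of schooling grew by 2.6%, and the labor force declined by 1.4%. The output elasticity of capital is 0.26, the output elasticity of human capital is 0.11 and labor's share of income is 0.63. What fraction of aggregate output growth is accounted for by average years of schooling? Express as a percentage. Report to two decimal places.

Average years of schooling accounted for 5.50% of growth.

Average years of schooling contributed 0.11 × 2.6 = 0.286 pp.
Share of growth = 0.286 / 5.2 × 100 = 5.5%.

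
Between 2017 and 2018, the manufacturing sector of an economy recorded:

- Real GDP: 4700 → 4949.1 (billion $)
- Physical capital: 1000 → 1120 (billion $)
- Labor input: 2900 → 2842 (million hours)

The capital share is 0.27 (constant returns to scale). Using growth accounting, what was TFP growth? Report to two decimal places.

Real GDP growth = (4949.1 − 4700) / 4700 = 5.3%.
Physical capital growth = (1120 − 1000) / 1000 = 12%.
Labor input growth = (2842 − 2900) / 2900 = -2%.
Labor's share = 1 − 0.27 = 0.73.
Physical capital: 0.27 × 12 = 3.24 pp.
Labor input: 0.73 × (-2) = -1.46 pp.
TFP growth = 5.3 − 1.78 = 3.52%.

3.52%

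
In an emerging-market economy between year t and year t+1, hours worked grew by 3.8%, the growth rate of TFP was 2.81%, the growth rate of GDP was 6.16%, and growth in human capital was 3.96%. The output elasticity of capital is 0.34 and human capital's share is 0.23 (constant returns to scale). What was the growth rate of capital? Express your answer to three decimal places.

Capital grew 2.368%.

Labor's share = 1 − 0.34 − 0.23 = 0.43.
gY = gA + 0.23×3.96 + 0.43×3.8 + 0.34×g.
0.34×g = 6.16 − 2.81 − 2.5448 = 0.8052.
g = 0.8052 / 0.34 = 2.36824%.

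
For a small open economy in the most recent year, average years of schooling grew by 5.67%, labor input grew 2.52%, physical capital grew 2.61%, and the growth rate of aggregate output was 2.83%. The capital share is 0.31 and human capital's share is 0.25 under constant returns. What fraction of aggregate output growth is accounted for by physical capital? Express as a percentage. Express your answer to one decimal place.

28.6%

Physical capital contributed 0.31 × 2.61 = 0.8091 pp.
Share of growth = 0.8091 / 2.83 × 100 = 28.59%.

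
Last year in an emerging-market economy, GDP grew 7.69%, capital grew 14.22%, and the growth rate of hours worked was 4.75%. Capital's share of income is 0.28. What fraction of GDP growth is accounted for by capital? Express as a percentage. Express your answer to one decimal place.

Capital contributed 0.28 × 14.22 = 3.9816 pp.
Share of growth = 3.9816 / 7.69 × 100 = 51.776%.

Capital accounted for 51.8% of growth.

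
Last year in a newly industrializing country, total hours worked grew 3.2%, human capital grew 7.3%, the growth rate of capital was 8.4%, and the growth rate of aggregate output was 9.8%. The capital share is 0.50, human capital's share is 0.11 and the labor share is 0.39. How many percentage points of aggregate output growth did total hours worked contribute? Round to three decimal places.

Labor's share = 1 − 0.5 − 0.11 = 0.39.
Contribution = share × growth = 0.39 × 3.2 = 1.248 pp.

1.248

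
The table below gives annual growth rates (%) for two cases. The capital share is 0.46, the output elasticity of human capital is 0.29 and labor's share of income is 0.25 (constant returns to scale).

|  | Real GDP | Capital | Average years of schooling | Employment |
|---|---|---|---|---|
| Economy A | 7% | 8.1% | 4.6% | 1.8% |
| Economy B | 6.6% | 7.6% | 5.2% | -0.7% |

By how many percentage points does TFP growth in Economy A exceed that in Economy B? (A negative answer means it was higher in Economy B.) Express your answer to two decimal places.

-0.28 percentage points

Labor's share = 1 − 0.46 − 0.29 = 0.25.
Economy A: TFP = 7 − 3.726 − 1.334 − 0.45 = 1.49%.
Economy B: TFP = 6.6 − 3.496 − 1.508 + 0.175 = 1.771%.
Difference = 1.49 − (1.771) = -0.281 pp.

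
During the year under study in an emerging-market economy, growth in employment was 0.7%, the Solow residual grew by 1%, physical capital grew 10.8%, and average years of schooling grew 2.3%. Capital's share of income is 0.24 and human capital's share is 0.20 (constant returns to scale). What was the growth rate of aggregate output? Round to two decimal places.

Aggregate output grew 4.44%.

Labor's share = 1 − 0.24 − 0.2 = 0.56.
Physical capital: 0.24 × 10.8 = 2.592 pp.
Average years of schooling: 0.2 × 2.3 = 0.46 pp.
Employment: 0.56 × 0.7 = 0.392 pp.
Output growth = 1 + 3.444 = 4.444%.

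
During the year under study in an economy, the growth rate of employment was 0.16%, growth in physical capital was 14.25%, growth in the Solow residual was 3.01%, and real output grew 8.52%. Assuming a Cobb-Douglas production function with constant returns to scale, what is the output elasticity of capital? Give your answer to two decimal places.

α = 0.38

gY = gA + α·gK + (1−α)·gL, so gY − gA − gL = α(gK − gL).
8.52 − 3.01 − 0.16 = α × (14.25 − 0.16).
5.35 = 14.09 α, so α = 0.3797.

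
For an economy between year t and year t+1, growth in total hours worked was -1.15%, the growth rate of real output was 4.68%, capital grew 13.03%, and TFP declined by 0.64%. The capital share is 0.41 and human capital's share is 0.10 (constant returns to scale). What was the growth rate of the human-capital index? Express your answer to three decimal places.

The human-capital index grew 5.412%.

Labor's share = 1 − 0.41 − 0.1 = 0.49.
gY = gA + 0.41×13.03 + 0.49×(-1.15) + 0.1×g.
0.1×g = 4.68 + 0.64 − 4.7788 = 0.5412.
g = 0.5412 / 0.1 = 5.412%.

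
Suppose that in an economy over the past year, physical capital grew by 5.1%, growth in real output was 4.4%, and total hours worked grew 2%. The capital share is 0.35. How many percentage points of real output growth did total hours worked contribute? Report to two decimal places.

Labor's share = 1 − 0.35 = 0.65.
Contribution = share × growth = 0.65 × 2 = 1.3 pp.

1.30 percentage points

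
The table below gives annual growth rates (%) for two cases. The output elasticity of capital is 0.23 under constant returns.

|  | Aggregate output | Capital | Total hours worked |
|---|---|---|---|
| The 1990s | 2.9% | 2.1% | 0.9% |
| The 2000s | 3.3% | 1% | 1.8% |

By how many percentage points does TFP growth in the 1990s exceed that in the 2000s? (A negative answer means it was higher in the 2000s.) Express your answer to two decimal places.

0.04 percentage points

Labor's share = 1 − 0.23 = 0.77.
The 1990s: TFP = 2.9 − 0.483 − 0.693 = 1.724%.
The 2000s: TFP = 3.3 − 0.23 − 1.386 = 1.684%.
Difference = 1.724 − (1.684) = 0.04 pp.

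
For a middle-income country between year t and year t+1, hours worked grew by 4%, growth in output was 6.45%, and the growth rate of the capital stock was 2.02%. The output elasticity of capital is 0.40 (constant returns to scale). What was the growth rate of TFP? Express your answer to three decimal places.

Labor's share = 1 − 0.4 = 0.6.
The capital stock: 0.4 × 2.02 = 0.808 pp.
Hours worked: 0.6 × 4 = 2.4 pp.
TFP growth = 6.45 − 3.208 = 3.242%.

3.242%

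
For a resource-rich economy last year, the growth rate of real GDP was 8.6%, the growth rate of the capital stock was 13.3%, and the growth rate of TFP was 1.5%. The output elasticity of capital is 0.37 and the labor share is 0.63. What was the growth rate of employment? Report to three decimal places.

Labor's share = 1 − 0.37 = 0.63.
gY = gA + 0.37×13.3 + 0.63×g.
0.63×g = 8.6 − 1.5 − 4.921 = 2.179.
g = 2.179 / 0.63 = 3.45873%.

3.459%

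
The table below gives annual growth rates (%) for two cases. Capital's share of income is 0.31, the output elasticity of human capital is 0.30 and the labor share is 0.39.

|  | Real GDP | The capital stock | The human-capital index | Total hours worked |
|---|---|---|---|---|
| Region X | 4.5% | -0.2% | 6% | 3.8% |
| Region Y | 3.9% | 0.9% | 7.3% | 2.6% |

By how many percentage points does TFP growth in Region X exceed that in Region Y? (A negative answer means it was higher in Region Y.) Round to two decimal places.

0.86 percentage points

Labor's share = 1 − 0.31 − 0.3 = 0.39.
Region X: TFP = 4.5 + 0.062 − 1.8 − 1.482 = 1.28%.
Region Y: TFP = 3.9 − 0.279 − 2.19 − 1.014 = 0.417%.
Difference = 1.28 − (0.417) = 0.863 pp.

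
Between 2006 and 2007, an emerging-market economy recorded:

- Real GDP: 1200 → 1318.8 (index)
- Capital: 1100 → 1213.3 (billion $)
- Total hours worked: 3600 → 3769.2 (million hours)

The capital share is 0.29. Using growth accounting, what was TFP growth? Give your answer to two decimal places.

Real GDP growth = (1318.8 − 1200) / 1200 = 9.9%.
Capital growth = (1213.3 − 1100) / 1100 = 10.3%.
Total hours worked growth = (3769.2 − 3600) / 3600 = 4.7%.
Labor's share = 1 − 0.29 = 0.71.
Capital: 0.29 × 10.3 = 2.987 pp.
Total hours worked: 0.71 × 4.7 = 3.337 pp.
TFP growth = 9.9 − 6.324 = 3.576%.

3.58%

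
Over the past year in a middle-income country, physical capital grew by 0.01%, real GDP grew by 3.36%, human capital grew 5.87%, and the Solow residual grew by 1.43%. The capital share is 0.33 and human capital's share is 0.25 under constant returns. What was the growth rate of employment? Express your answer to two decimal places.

1.09%

Labor's share = 1 − 0.33 − 0.25 = 0.42.
gY = gA + 0.33×0.01 + 0.25×5.87 + 0.42×g.
0.42×g = 3.36 − 1.43 − 1.4708 = 0.4592.
g = 0.4592 / 0.42 = 1.0933%.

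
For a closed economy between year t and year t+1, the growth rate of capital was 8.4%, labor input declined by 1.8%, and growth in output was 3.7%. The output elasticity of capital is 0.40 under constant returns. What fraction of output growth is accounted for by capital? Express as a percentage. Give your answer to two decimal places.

Capital contributed 0.4 × 8.4 = 3.36 pp.
Share of growth = 3.36 / 3.7 × 100 = 90.8108%.

Capital accounted for 90.81% of growth.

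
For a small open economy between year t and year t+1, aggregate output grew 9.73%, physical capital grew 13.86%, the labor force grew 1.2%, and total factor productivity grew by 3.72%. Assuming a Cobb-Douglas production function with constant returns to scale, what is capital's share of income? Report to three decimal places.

0.380

gY = gA + α·gK + (1−α)·gL, so gY − gA − gL = α(gK − gL).
9.73 − 3.72 − 1.2 = α × (13.86 − 1.2).
4.81 = 12.66 α, so α = 0.37994.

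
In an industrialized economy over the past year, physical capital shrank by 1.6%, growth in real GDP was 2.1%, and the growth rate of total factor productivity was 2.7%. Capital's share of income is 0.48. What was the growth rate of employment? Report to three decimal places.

Employment grew 0.323%.

Labor's share = 1 − 0.48 = 0.52.
gY = gA + 0.48×(-1.6) + 0.52×g.
0.52×g = 2.1 − 2.7 + 0.768 = 0.168.
g = 0.168 / 0.52 = 0.32308%.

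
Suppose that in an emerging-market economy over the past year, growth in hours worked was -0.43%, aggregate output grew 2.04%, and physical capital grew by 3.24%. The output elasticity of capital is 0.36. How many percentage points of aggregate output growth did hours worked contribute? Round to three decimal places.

Labor's share = 1 − 0.36 = 0.64.
Contribution = share × growth = 0.64 × (-0.43) = -0.2752 pp.

-0.275 pp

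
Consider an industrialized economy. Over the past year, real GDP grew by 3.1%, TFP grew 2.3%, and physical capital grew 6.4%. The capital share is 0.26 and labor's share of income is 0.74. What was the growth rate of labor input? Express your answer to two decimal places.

Labor's share = 1 − 0.26 = 0.74.
gY = gA + 0.26×6.4 + 0.74×g.
0.74×g = 3.1 − 2.3 − 1.664 = -0.864.
g = -0.864 / 0.74 = -1.1676%.

-1.17%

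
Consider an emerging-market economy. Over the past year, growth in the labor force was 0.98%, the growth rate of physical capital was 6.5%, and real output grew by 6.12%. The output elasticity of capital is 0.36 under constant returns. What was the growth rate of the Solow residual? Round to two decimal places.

Labor's share = 1 − 0.36 = 0.64.
Physical capital: 0.36 × 6.5 = 2.34 pp.
The labor force: 0.64 × 0.98 = 0.6272 pp.
TFP growth = 6.12 − 2.9672 = 3.1528%.

3.15%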